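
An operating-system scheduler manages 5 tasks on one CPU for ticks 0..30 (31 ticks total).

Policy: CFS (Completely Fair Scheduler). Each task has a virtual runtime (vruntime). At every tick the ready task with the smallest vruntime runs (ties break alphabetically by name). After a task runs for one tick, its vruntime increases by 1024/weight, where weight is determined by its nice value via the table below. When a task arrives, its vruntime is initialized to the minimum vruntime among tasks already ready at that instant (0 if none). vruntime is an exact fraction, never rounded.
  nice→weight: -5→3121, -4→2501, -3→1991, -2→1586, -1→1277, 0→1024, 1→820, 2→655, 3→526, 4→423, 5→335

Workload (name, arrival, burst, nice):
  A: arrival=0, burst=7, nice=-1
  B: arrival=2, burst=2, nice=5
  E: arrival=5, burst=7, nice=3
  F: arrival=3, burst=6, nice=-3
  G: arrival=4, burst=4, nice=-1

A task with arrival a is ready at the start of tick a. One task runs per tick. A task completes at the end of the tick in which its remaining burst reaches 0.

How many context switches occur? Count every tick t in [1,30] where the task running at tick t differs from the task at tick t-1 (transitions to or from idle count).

t=0: vr[A=0] → run A
t=1: vr[A=1024/1277] → run A
t=2: vr[A=2048/1277 B=2048/1277] → run A
t=3: vr[A=3072/1277 B=2048/1277 F=2048/1277] → run B
t=4: vr[A=3072/1277 B=1993728/427795 F=2048/1277 G=2048/1277] → run F
t=5: vr[A=3072/1277 B=1993728/427795 E=2048/1277 F=5385216/2542507 G=2048/1277] → run E
t=6: vr[A=3072/1277 B=1993728/427795 E=1192448/335851 F=5385216/2542507 G=2048/1277] → run G
t=7: vr[A=3072/1277 B=1993728/427795 E=1192448/335851 F=5385216/2542507 G=3072/1277] → run F
t=8: vr[A=3072/1277 B=1993728/427795 E=1192448/335851 F=6692864/2542507 G=3072/1277] → run A
t=9: vr[A=4096/1277 B=1993728/427795 E=1192448/335851 F=6692864/2542507 G=3072/1277] → run G
t=10: vr[A=4096/1277 B=1993728/427795 E=1192448/335851 F=6692864/2542507 G=4096/1277] → run F
t=11: vr[A=4096/1277 B=1993728/427795 E=1192448/335851 F=8000512/2542507 G=4096/1277] → run F
t=12: vr[A=4096/1277 B=1993728/427795 E=1192448/335851 F=9308160/2542507 G=4096/1277] → run A
t=13: vr[A=5120/1277 B=1993728/427795 E=1192448/335851 F=9308160/2542507 G=4096/1277] → run G
t=14: vr[A=5120/1277 B=1993728/427795 E=1192448/335851 F=9308160/2542507 G=5120/1277] → run E
t=15: vr[A=5120/1277 B=1993728/427795 E=1846272/335851 F=9308160/2542507 G=5120/1277] → run F
t=16: vr[A=5120/1277 B=1993728/427795 E=1846272/335851 F=10615808/2542507 G=5120/1277] → run A
t=17: vr[A=6144/1277 B=1993728/427795 E=1846272/335851 F=10615808/2542507 G=5120/1277] → run G
t=18: vr[A=6144/1277 B=1993728/427795 E=1846272/335851 F=10615808/2542507] → run F
t=19: vr[A=6144/1277 B=1993728/427795 E=1846272/335851] → run B
t=20: vr[A=6144/1277 E=1846272/335851] → run A
t=21: vr[E=1846272/335851] → run E
t=22: vr[E=2500096/335851] → run E
t=23: vr[E=3153920/335851] → run E
t=24: vr[E=3807744/335851] → run E
t=25: vr[E=4461568/335851] → run E
t=26: (idle)
t=27: (idle)
t=28: (idle)
t=29: (idle)
t=30: (idle)

context switches = 19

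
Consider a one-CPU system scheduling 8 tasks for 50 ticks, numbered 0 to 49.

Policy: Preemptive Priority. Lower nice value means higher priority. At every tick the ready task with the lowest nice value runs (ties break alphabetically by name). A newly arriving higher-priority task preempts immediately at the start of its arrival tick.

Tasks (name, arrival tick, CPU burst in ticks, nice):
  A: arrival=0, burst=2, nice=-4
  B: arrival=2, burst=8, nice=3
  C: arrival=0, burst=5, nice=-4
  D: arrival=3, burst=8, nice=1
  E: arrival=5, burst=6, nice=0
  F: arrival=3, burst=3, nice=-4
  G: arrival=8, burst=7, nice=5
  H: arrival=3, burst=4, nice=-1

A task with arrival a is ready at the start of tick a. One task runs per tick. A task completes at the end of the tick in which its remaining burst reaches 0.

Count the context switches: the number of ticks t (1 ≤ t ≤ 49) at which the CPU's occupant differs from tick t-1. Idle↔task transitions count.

t=0: ready={A,C} → run A
t=1: ready={A,C} → run A
t=2: ready={B,C} → run C
t=3: ready={B,C,D,F,H} → run C
t=4: ready={B,C,D,F,H} → run C
t=5: ready={B,C,D,E,F,H} → run C
t=6: ready={B,C,D,E,F,H} → run C
t=7: ready={B,D,E,F,H} → run F
t=8: ready={B,D,E,F,G,H} → run F
t=9: ready={B,D,E,F,G,H} → run F
t=10: ready={B,D,E,G,H} → run H
t=11: ready={B,D,E,G,H} → run H
t=12: ready={B,D,E,G,H} → run H
t=13: ready={B,D,E,G,H} → run H
t=14: ready={B,D,E,G} → run E
t=15: ready={B,D,E,G} → run E
t=16: ready={B,D,E,G} → run E
t=17: ready={B,D,E,G} → run E
t=18: ready={B,D,E,G} → run E
t=19: ready={B,D,E,G} → run E
t=20: ready={B,D,G} → run D
t=21: ready={B,D,G} → run D
t=22: ready={B,D,G} → run D
t=23: ready={B,D,G} → run D
t=24: ready={B,D,G} → run D
t=25: ready={B,D,G} → run D
t=26: ready={B,D,G} → run D
t=27: ready={B,D,G} → run D
t=28: ready={B,G} → run B
t=29: ready={B,G} → run B
t=30: ready={B,G} → run B
t=31: ready={B,G} → run B
t=32: ready={B,G} → run B
t=33: ready={B,G} → run B
t=34: ready={B,G} → run B
t=35: ready={B,G} → run B
t=36: ready={G} → run G
t=37: ready={G} → run G
t=38: ready={G} → run G
t=39: ready={G} → run G
t=40: ready={G} → run G
t=41: ready={G} → run G
t=42: ready={G} → run G
t=43: (idle)
t=44: (idle)
t=45: (idle)
t=46: (idle)
t=47: (idle)
t=48: (idle)
t=49: (idle)

context switches = 8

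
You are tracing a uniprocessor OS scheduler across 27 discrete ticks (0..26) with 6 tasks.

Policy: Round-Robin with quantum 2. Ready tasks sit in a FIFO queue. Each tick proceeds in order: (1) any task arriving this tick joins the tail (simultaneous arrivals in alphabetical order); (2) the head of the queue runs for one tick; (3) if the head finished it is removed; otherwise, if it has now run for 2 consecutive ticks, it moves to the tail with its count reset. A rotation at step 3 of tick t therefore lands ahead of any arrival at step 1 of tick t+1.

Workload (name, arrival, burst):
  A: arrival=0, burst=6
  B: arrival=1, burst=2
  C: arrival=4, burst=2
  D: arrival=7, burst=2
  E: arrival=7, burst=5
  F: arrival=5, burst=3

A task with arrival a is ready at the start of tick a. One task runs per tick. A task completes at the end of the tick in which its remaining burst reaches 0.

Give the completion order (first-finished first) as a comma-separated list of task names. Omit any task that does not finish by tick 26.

completion order = B, C, A, D, F, E

t=0: queue=[A] q_used=0 → run A
t=1: queue=[A,B] q_used=1 → run A
t=2: queue=[B,A] q_used=0 → run B
t=3: queue=[B,A] q_used=1 → run B
t=4: queue=[A,C] q_used=0 → run A
t=5: queue=[A,C,F] q_used=1 → run A
t=6: queue=[C,F,A] q_used=0 → run C
t=7: queue=[C,F,A,D,E] q_used=1 → run C
t=8: queue=[F,A,D,E] q_used=0 → run F
t=9: queue=[F,A,D,E] q_used=1 → run F
t=10: queue=[A,D,E,F] q_used=0 → run A
t=11: queue=[A,D,E,F] q_used=1 → run A
t=12: queue=[D,E,F] q_used=0 → run D
t=13: queue=[D,E,F] q_used=1 → run D
t=14: queue=[E,F] q_used=0 → run E
t=15: queue=[E,F] q_used=1 → run E
t=16: queue=[F,E] q_used=0 → run F
t=17: queue=[E] q_used=0 → run E
t=18: queue=[E] q_used=1 → run E
t=19: queue=[E] q_used=0 → run E
t=20: (idle)
t=21: (idle)
t=22: (idle)
t=23: (idle)
t=24: (idle)
t=25: (idle)
t=26: (idle)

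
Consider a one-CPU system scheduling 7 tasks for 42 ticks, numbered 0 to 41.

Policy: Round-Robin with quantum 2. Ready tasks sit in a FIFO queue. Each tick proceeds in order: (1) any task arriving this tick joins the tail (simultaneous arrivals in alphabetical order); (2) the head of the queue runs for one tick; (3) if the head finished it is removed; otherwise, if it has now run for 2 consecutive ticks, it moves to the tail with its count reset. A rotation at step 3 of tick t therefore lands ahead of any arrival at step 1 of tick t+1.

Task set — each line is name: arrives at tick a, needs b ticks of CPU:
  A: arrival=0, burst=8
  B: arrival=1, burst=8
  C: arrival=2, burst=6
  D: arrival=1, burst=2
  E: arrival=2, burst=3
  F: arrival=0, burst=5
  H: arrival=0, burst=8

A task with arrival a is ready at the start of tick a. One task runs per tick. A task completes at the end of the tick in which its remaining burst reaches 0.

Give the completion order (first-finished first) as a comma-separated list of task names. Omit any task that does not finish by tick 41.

t=0: queue=[A,F,H] q_used=0 → run A
t=1: queue=[A,F,H,B,D] q_used=1 → run A
t=2: queue=[F,H,B,D,A,C,E] q_used=0 → run F
t=3: queue=[F,H,B,D,A,C,E] q_used=1 → run F
t=4: queue=[H,B,D,A,C,E,F] q_used=0 → run H
t=5: queue=[H,B,D,A,C,E,F] q_used=1 → run H
t=6: queue=[B,D,A,C,E,F,H] q_used=0 → run B
t=7: queue=[B,D,A,C,E,F,H] q_used=1 → run B
t=8: queue=[D,A,C,E,F,H,B] q_used=0 → run D
t=9: queue=[D,A,C,E,F,H,B] q_used=1 → run D
t=10: queue=[A,C,E,F,H,B] q_used=0 → run A
t=11: queue=[A,C,E,F,H,B] q_used=1 → run A
t=12: queue=[C,E,F,H,B,A] q_used=0 → run C
t=13: queue=[C,E,F,H,B,A] q_used=1 → run C
t=14: queue=[E,F,H,B,A,C] q_used=0 → run E
t=15: queue=[E,F,H,B,A,C] q_used=1 → run E
t=16: queue=[F,H,B,A,C,E] q_used=0 → run F
t=17: queue=[F,H,B,A,C,E] q_used=1 → run F
t=18: queue=[H,B,A,C,E,F] q_used=0 → run H
t=19: queue=[H,B,A,C,E,F] q_used=1 → run H
t=20: queue=[B,A,C,E,F,H] q_used=0 → run B
t=21: queue=[B,A,C,E,F,H] q_used=1 → run B
t=22: queue=[A,C,E,F,H,B] q_used=0 → run A
t=23: queue=[A,C,E,F,H,B] q_used=1 → run A
t=24: queue=[C,E,F,H,B,A] q_used=0 → run C
t=25: queue=[C,E,F,H,B,A] q_used=1 → run C
t=26: queue=[E,F,H,B,A,C] q_used=0 → run E
t=27: queue=[F,H,B,A,C] q_used=0 → run F
t=28: queue=[H,B,A,C] q_used=0 → run H
t=29: queue=[H,B,A,C] q_used=1 → run H
t=30: queue=[B,A,C,H] q_used=0 → run B
t=31: queue=[B,A,C,H] q_used=1 → run B
t=32: queue=[A,C,H,B] q_used=0 → run A
t=33: queue=[A,C,H,B] q_used=1 → run A
t=34: queue=[C,H,B] q_used=0 → run C
t=35: queue=[C,H,B] q_used=1 → run C
t=36: queue=[H,B] q_used=0 → run H
t=37: queue=[H,B] q_used=1 → run H
t=38: queue=[B] q_used=0 → run B
t=39: queue=[B] q_used=1 → run B
t=40: (idle)
t=41: (idle)

completion order = D, E, F, A, C, H, B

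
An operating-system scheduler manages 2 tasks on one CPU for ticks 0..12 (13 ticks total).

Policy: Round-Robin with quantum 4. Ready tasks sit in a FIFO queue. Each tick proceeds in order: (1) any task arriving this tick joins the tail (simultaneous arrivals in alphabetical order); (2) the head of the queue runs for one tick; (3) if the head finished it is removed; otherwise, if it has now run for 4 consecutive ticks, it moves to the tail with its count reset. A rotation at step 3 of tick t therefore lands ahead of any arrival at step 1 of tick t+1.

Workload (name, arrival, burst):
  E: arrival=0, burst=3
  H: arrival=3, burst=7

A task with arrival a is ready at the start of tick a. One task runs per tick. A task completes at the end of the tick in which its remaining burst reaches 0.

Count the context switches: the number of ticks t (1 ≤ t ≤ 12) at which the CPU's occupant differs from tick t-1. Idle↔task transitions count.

context switches = 2

t=0: queue=[E] q_used=0 → run E
t=1: queue=[E] q_used=1 → run E
t=2: queue=[E] q_used=2 → run E
t=3: queue=[H] q_used=0 → run H
t=4: queue=[H] q_used=1 → run H
t=5: queue=[H] q_used=2 → run H
t=6: queue=[H] q_used=3 → run H
t=7: queue=[H] q_used=0 → run H
t=8: queue=[H] q_used=1 → run H
t=9: queue=[H] q_used=2 → run H
t=10: (idle)
t=11: (idle)
t=12: (idle)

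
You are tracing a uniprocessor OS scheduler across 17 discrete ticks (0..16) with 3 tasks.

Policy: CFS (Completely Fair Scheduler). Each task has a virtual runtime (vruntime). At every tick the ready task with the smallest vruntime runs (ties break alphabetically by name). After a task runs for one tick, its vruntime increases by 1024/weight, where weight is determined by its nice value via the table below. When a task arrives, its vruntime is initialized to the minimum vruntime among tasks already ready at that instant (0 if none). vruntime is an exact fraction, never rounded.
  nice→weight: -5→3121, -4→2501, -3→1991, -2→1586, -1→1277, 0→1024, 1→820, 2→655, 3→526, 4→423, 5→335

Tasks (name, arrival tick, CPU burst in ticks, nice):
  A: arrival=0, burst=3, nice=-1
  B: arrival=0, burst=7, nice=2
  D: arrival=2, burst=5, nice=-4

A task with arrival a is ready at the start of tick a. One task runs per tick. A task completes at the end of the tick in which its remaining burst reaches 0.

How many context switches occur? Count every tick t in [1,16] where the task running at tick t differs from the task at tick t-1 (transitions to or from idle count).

context switches = 8

t=0: vr[A=0 B=0] → run A
t=1: vr[A=1024/1277 B=0] → run B
t=2: vr[A=1024/1277 B=1024/655 D=1024/1277] → run A
t=3: vr[A=2048/1277 B=1024/655 D=1024/1277] → run D
t=4: vr[A=2048/1277 B=1024/655 D=3868672/3193777] → run D
t=5: vr[A=2048/1277 B=1024/655 D=5176320/3193777] → run B
t=6: vr[A=2048/1277 B=2048/655 D=5176320/3193777] → run A
t=7: vr[B=2048/655 D=5176320/3193777] → run D
t=8: vr[B=2048/655 D=6483968/3193777] → run D
t=9: vr[B=2048/655 D=7791616/3193777] → run D
t=10: vr[B=2048/655] → run B
t=11: vr[B=3072/655] → run B
t=12: vr[B=4096/655] → run B
t=13: vr[B=1024/131] → run B
t=14: vr[B=6144/655] → run B
t=15: (idle)
t=16: (idle)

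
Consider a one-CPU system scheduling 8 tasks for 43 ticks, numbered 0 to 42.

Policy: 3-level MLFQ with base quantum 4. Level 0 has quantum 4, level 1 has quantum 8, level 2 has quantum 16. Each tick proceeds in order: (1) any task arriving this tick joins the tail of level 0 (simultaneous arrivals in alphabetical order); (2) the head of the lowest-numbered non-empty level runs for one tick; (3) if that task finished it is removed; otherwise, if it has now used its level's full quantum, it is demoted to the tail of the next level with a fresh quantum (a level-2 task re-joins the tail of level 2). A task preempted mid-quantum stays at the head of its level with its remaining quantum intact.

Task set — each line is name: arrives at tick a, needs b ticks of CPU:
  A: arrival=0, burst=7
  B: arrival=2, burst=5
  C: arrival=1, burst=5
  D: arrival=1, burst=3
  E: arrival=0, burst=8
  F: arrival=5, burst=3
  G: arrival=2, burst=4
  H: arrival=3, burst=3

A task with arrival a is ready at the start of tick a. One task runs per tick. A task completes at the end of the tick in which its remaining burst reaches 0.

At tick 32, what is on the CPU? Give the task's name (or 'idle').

t=0: L0/L1/L2 = AE/-/- → run A
t=1: L0/L1/L2 = AECD/-/- → run A
t=2: L0/L1/L2 = AECDBG/-/- → run A
t=3: L0/L1/L2 = AECDBGH/-/- → run A
t=4: L0/L1/L2 = ECDBGH/A/- → run E
t=5: L0/L1/L2 = ECDBGHF/A/- → run E
t=6: L0/L1/L2 = ECDBGHF/A/- → run E
t=7: L0/L1/L2 = ECDBGHF/A/- → run E
t=8: L0/L1/L2 = CDBGHF/AE/- → run C
t=9: L0/L1/L2 = CDBGHF/AE/- → run C
t=10: L0/L1/L2 = CDBGHF/AE/- → run C
t=11: L0/L1/L2 = CDBGHF/AE/- → run C
t=12: L0/L1/L2 = DBGHF/AEC/- → run D
t=13: L0/L1/L2 = DBGHF/AEC/- → run D
t=14: L0/L1/L2 = DBGHF/AEC/- → run D
t=15: L0/L1/L2 = BGHF/AEC/- → run B
t=16: L0/L1/L2 = BGHF/AEC/- → run B
t=17: L0/L1/L2 = BGHF/AEC/- → run B
t=18: L0/L1/L2 = BGHF/AEC/- → run B
t=19: L0/L1/L2 = GHF/AECB/- → run G
t=20: L0/L1/L2 = GHF/AECB/- → run G
t=21: L0/L1/L2 = GHF/AECB/- → run G
t=22: L0/L1/L2 = GHF/AECB/- → run G
t=23: L0/L1/L2 = HF/AECB/- → run H
t=24: L0/L1/L2 = HF/AECB/- → run H
t=25: L0/L1/L2 = HF/AECB/- → run H
t=26: L0/L1/L2 = F/AECB/- → run F
t=27: L0/L1/L2 = F/AECB/- → run F
t=28: L0/L1/L2 = F/AECB/- → run F
t=29: L0/L1/L2 = -/AECB/- → run A
t=30: L0/L1/L2 = -/AECB/- → run A
t=31: L0/L1/L2 = -/AECB/- → run A
t=32: L0/L1/L2 = -/ECB/- → run E
t=33: L0/L1/L2 = -/ECB/- → run E
t=34: L0/L1/L2 = -/ECB/- → run E
t=35: L0/L1/L2 = -/ECB/- → run E
t=36: L0/L1/L2 = -/CB/- → run C
t=37: L0/L1/L2 = -/B/- → run B
t=38: (idle)
t=39: (idle)
t=40: (idle)
t=41: (idle)
t=42: (idle)

running at tick 32 = E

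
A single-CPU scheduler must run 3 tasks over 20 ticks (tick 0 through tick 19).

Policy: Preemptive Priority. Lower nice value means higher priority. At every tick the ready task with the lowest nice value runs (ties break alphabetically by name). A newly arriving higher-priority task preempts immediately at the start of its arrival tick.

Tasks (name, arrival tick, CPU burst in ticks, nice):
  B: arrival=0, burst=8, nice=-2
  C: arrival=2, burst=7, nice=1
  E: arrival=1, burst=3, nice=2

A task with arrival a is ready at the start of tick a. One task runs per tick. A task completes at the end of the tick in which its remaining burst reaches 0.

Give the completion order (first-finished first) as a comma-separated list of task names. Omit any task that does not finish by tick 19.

t=0: ready={B} → run B
t=1: ready={B,E} → run B
t=2: ready={B,C,E} → run B
t=3: ready={B,C,E} → run B
t=4: ready={B,C,E} → run B
t=5: ready={B,C,E} → run B
t=6: ready={B,C,E} → run B
t=7: ready={B,C,E} → run B
t=8: ready={C,E} → run C
t=9: ready={C,E} → run C
t=10: ready={C,E} → run C
t=11: ready={C,E} → run C
t=12: ready={C,E} → run C
t=13: ready={C,E} → run C
t=14: ready={C,E} → run C
t=15: ready={E} → run E
t=16: ready={E} → run E
t=17: ready={E} → run E
t=18: (idle)
t=19: (idle)

completion order = B, C, E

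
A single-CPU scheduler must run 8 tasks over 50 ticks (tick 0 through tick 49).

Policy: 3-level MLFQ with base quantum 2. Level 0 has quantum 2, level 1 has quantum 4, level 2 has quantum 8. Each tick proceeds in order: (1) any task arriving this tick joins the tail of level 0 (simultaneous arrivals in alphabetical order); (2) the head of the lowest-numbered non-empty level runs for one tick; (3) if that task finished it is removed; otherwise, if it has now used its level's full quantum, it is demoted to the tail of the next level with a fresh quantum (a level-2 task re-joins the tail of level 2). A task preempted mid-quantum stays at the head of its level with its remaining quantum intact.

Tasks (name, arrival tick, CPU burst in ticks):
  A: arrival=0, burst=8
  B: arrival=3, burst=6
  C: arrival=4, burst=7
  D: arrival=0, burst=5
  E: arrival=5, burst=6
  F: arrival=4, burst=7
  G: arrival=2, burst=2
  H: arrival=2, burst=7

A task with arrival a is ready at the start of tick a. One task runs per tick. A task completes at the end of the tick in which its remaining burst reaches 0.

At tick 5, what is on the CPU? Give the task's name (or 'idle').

running at tick 5 = G

t=0: L0/L1/L2 = AD/-/- → run A
t=1: L0/L1/L2 = AD/-/- → run A
t=2: L0/L1/L2 = DGH/A/- → run D
t=3: L0/L1/L2 = DGHB/A/- → run D
t=4: L0/L1/L2 = GHBCF/AD/- → run G
t=5: L0/L1/L2 = GHBCFE/AD/- → run G
t=6: L0/L1/L2 = HBCFE/AD/- → run H
t=7: L0/L1/L2 = HBCFE/AD/- → run H
t=8: L0/L1/L2 = BCFE/ADH/- → run B
t=9: L0/L1/L2 = BCFE/ADH/- → run B
t=10: L0/L1/L2 = CFE/ADHB/- → run C
t=11: L0/L1/L2 = CFE/ADHB/- → run C
t=12: L0/L1/L2 = FE/ADHBC/- → run F
t=13: L0/L1/L2 = FE/ADHBC/- → run F
t=14: L0/L1/L2 = E/ADHBCF/- → run E
t=15: L0/L1/L2 = E/ADHBCF/- → run E
t=16: L0/L1/L2 = -/ADHBCFE/- → run A
t=17: L0/L1/L2 = -/ADHBCFE/- → run A
t=18: L0/L1/L2 = -/ADHBCFE/- → run A
t=19: L0/L1/L2 = -/ADHBCFE/- → run A
t=20: L0/L1/L2 = -/DHBCFE/A → run D
t=21: L0/L1/L2 = -/DHBCFE/A → run D
t=22: L0/L1/L2 = -/DHBCFE/A → run D
t=23: L0/L1/L2 = -/HBCFE/A → run H
t=24: L0/L1/L2 = -/HBCFE/A → run H
t=25: L0/L1/L2 = -/HBCFE/A → run H
t=26: L0/L1/L2 = -/HBCFE/A → run H
t=27: L0/L1/L2 = -/BCFE/AH → run B
t=28: L0/L1/L2 = -/BCFE/AH → run B
t=29: L0/L1/L2 = -/BCFE/AH → run B
t=30: L0/L1/L2 = -/BCFE/AH → run B
t=31: L0/L1/L2 = -/CFE/AH → run C
t=32: L0/L1/L2 = -/CFE/AH → run C
t=33: L0/L1/L2 = -/CFE/AH → run C
t=34: L0/L1/L2 = -/CFE/AH → run C
t=35: L0/L1/L2 = -/FE/AHC → run F
t=36: L0/L1/L2 = -/FE/AHC → run F
t=37: L0/L1/L2 = -/FE/AHC → run F
t=38: L0/L1/L2 = -/FE/AHC → run F
t=39: L0/L1/L2 = -/E/AHCF → run E
t=40: L0/L1/L2 = -/E/AHCF → run E
t=41: L0/L1/L2 = -/E/AHCF → run E
t=42: L0/L1/L2 = -/E/AHCF → run E
t=43: L0/L1/L2 = -/-/AHCF → run A
t=44: L0/L1/L2 = -/-/AHCF → run A
t=45: L0/L1/L2 = -/-/HCF → run H
t=46: L0/L1/L2 = -/-/CF → run C
t=47: L0/L1/L2 = -/-/F → run F
t=48: (idle)
t=49: (idle)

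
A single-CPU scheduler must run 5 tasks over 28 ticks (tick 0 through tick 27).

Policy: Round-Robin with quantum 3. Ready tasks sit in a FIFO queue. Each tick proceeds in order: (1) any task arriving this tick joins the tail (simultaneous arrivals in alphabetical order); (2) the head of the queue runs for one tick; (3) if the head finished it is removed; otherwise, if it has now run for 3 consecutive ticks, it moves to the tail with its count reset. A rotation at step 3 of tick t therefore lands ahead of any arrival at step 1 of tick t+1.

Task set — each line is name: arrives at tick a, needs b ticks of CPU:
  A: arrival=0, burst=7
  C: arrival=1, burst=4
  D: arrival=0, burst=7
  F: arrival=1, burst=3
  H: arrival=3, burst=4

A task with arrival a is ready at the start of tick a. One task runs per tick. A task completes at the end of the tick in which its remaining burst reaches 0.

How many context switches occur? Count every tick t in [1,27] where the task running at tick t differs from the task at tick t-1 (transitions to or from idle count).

context switches = 11

t=0: queue=[A,D] q_used=0 → run A
t=1: queue=[A,D,C,F] q_used=1 → run A
t=2: queue=[A,D,C,F] q_used=2 → run A
t=3: queue=[D,C,F,A,H] q_used=0 → run D
t=4: queue=[D,C,F,A,H] q_used=1 → run D
t=5: queue=[D,C,F,A,H] q_used=2 → run D
t=6: queue=[C,F,A,H,D] q_used=0 → run C
t=7: queue=[C,F,A,H,D] q_used=1 → run C
t=8: queue=[C,F,A,H,D] q_used=2 → run C
t=9: queue=[F,A,H,D,C] q_used=0 → run F
t=10: queue=[F,A,H,D,C] q_used=1 → run F
t=11: queue=[F,A,H,D,C] q_used=2 → run F
t=12: queue=[A,H,D,C] q_used=0 → run A
t=13: queue=[A,H,D,C] q_used=1 → run A
t=14: queue=[A,H,D,C] q_used=2 → run A
t=15: queue=[H,D,C,A] q_used=0 → run H
t=16: queue=[H,D,C,A] q_used=1 → run H
t=17: queue=[H,D,C,A] q_used=2 → run H
t=18: queue=[D,C,A,H] q_used=0 → run D
t=19: queue=[D,C,A,H] q_used=1 → run D
t=20: queue=[D,C,A,H] q_used=2 → run D
t=21: queue=[C,A,H,D] q_used=0 → run C
t=22: queue=[A,H,D] q_used=0 → run A
t=23: queue=[H,D] q_used=0 → run H
t=24: queue=[D] q_used=0 → run D
t=25: (idle)
t=26: (idle)
t=27: (idle)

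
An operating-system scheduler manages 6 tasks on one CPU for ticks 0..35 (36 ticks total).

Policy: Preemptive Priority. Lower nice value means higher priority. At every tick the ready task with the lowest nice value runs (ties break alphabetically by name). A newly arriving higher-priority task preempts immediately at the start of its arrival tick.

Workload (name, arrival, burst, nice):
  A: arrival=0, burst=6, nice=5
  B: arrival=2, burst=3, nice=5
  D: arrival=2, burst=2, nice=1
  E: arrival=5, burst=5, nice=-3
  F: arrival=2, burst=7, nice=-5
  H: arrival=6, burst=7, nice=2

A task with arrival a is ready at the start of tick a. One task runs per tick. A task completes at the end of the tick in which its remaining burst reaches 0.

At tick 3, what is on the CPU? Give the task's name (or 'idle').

running at tick 3 = F

t=0: ready={A} → run A
t=1: ready={A} → run A
t=2: ready={A,B,D,F} → run F
t=3: ready={A,B,D,F} → run F
t=4: ready={A,B,D,F} → run F
t=5: ready={A,B,D,E,F} → run F
t=6: ready={A,B,D,E,F,H} → run F
t=7: ready={A,B,D,E,F,H} → run F
t=8: ready={A,B,D,E,F,H} → run F
t=9: ready={A,B,D,E,H} → run E
t=10: ready={A,B,D,E,H} → run E
t=11: ready={A,B,D,E,H} → run E
t=12: ready={A,B,D,E,H} → run E
t=13: ready={A,B,D,E,H} → run E
t=14: ready={A,B,D,H} → run D
t=15: ready={A,B,D,H} → run D
t=16: ready={A,B,H} → run H
t=17: ready={A,B,H} → run H
t=18: ready={A,B,H} → run H
t=19: ready={A,B,H} → run H
t=20: ready={A,B,H} → run H
t=21: ready={A,B,H} → run H
t=22: ready={A,B,H} → run H
t=23: ready={A,B} → run A
t=24: ready={A,B} → run A
t=25: ready={A,B} → run A
t=26: ready={A,B} → run A
t=27: ready={B} → run B
t=28: ready={B} → run B
t=29: ready={B} → run B
t=30: (idle)
t=31: (idle)
t=32: (idle)
t=33: (idle)
t=34: (idle)
t=35: (idle)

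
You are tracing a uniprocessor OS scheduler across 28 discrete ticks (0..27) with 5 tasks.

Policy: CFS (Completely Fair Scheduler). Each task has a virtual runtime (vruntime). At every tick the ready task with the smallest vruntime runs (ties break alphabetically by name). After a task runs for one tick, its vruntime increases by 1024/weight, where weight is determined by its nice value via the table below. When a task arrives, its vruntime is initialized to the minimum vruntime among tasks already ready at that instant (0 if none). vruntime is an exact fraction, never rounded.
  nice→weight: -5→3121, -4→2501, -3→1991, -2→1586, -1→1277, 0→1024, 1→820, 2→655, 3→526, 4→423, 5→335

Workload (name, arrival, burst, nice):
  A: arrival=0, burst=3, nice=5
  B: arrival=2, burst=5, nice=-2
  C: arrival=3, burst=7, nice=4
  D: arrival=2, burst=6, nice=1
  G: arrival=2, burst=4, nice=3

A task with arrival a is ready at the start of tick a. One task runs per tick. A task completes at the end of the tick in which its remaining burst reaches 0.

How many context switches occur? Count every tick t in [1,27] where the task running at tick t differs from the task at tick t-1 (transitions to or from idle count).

context switches = 19

t=0: vr[A=0] → run A
t=1: vr[A=1024/335] → run A
t=2: vr[A=2048/335 B=2048/335 D=2048/335 G=2048/335] → run A
t=3: vr[B=2048/335 C=2048/335 D=2048/335 G=2048/335] → run B
t=4: vr[B=1795584/265655 C=2048/335 D=2048/335 G=2048/335] → run C
t=5: vr[B=1795584/265655 C=1209344/141705 D=2048/335 G=2048/335] → run D
t=6: vr[B=1795584/265655 C=1209344/141705 D=20224/2747 G=2048/335] → run G
t=7: vr[B=1795584/265655 C=1209344/141705 D=20224/2747 G=710144/88105] → run B
t=8: vr[B=1967104/265655 C=1209344/141705 D=20224/2747 G=710144/88105] → run D
t=9: vr[B=1967104/265655 C=1209344/141705 D=118272/13735 G=710144/88105] → run B
t=10: vr[B=2138624/265655 C=1209344/141705 D=118272/13735 G=710144/88105] → run B
t=11: vr[B=2310144/265655 C=1209344/141705 D=118272/13735 G=710144/88105] → run G
t=12: vr[B=2310144/265655 C=1209344/141705 D=118272/13735 G=881664/88105] → run C
t=13: vr[B=2310144/265655 C=1552384/141705 D=118272/13735 G=881664/88105] → run D
t=14: vr[B=2310144/265655 C=1552384/141705 D=135424/13735 G=881664/88105] → run B
t=15: vr[C=1552384/141705 D=135424/13735 G=881664/88105] → run D
t=16: vr[C=1552384/141705 D=152576/13735 G=881664/88105] → run G
t=17: vr[C=1552384/141705 D=152576/13735 G=1053184/88105] → run C
t=18: vr[C=631808/47235 D=152576/13735 G=1053184/88105] → run D
t=19: vr[C=631808/47235 D=169728/13735 G=1053184/88105] → run G
t=20: vr[C=631808/47235 D=169728/13735] → run D
t=21: vr[C=631808/47235] → run C
t=22: vr[C=2238464/141705] → run C
t=23: vr[C=2581504/141705] → run C
t=24: vr[C=974848/47235] → run C
t=25: (idle)
t=26: (idle)
t=27: (idle)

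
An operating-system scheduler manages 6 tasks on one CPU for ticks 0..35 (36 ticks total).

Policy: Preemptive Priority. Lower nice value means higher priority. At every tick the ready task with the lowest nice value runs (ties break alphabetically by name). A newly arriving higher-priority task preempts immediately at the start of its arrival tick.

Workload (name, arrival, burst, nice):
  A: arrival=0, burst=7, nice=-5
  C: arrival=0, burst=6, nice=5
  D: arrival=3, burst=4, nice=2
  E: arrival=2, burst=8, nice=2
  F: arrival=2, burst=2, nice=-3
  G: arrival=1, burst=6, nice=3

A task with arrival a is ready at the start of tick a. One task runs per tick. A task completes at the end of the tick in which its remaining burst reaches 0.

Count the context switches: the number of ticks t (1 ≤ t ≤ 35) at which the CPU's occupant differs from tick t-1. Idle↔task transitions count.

t=0: ready={A,C} → run A
t=1: ready={A,C,G} → run A
t=2: ready={A,C,E,F,G} → run A
t=3: ready={A,C,D,E,F,G} → run A
t=4: ready={A,C,D,E,F,G} → run A
t=5: ready={A,C,D,E,F,G} → run A
t=6: ready={A,C,D,E,F,G} → run A
t=7: ready={C,D,E,F,G} → run F
t=8: ready={C,D,E,F,G} → run F
t=9: ready={C,D,E,G} → run D
t=10: ready={C,D,E,G} → run D
t=11: ready={C,D,E,G} → run D
t=12: ready={C,D,E,G} → run D
t=13: ready={C,E,G} → run E
t=14: ready={C,E,G} → run E
t=15: ready={C,E,G} → run E
t=16: ready={C,E,G} → run E
t=17: ready={C,E,G} → run E
t=18: ready={C,E,G} → run E
t=19: ready={C,E,G} → run E
t=20: ready={C,E,G} → run E
t=21: ready={C,G} → run G
t=22: ready={C,G} → run G
t=23: ready={C,G} → run G
t=24: ready={C,G} → run G
t=25: ready={C,G} → run G
t=26: ready={C,G} → run G
t=27: ready={C} → run C
t=28: ready={C} → run C
t=29: ready={C} → run C
t=30: ready={C} → run C
t=31: ready={C} → run C
t=32: ready={C} → run C
t=33: (idle)
t=34: (idle)
t=35: (idle)

context switches = 6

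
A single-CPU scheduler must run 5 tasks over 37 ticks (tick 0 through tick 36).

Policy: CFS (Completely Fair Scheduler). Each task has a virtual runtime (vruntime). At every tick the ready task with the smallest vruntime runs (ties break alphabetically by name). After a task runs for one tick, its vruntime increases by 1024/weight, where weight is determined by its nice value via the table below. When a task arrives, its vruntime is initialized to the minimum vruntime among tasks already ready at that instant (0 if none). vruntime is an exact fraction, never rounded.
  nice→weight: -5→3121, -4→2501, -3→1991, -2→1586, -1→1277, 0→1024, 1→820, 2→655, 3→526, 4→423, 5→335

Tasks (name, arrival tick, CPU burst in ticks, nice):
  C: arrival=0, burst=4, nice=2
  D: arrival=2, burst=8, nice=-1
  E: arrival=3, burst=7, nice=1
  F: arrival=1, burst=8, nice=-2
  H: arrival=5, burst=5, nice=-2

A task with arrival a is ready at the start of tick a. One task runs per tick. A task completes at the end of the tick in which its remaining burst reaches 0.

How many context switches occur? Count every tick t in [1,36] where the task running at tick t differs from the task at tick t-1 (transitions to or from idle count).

context switches = 29

t=0: vr[C=0] → run C
t=1: vr[C=1024/655 F=1024/655] → run C
t=2: vr[C=2048/655 D=1024/655 F=1024/655] → run D
t=3: vr[C=2048/655 D=1978368/836435 E=1024/655 F=1024/655] → run E
t=4: vr[C=2048/655 D=1978368/836435 E=15104/5371 F=1024/655] → run F
t=5: vr[C=2048/655 D=1978368/836435 E=15104/5371 F=1147392/519415 H=1147392/519415] → run F
t=6: vr[C=2048/655 D=1978368/836435 E=15104/5371 F=1482752/519415 H=1147392/519415] → run H
t=7: vr[C=2048/655 D=1978368/836435 E=15104/5371 F=1482752/519415 H=1482752/519415] → run D
t=8: vr[C=2048/655 D=2649088/836435 E=15104/5371 F=1482752/519415 H=1482752/519415] → run E
t=9: vr[C=2048/655 D=2649088/836435 E=109056/26855 F=1482752/519415 H=1482752/519415] → run F
t=10: vr[C=2048/655 D=2649088/836435 E=109056/26855 F=1818112/519415 H=1482752/519415] → run H
t=11: vr[C=2048/655 D=2649088/836435 E=109056/26855 F=1818112/519415 H=1818112/519415] → run C
t=12: vr[C=3072/655 D=2649088/836435 E=109056/26855 F=1818112/519415 H=1818112/519415] → run D
t=13: vr[C=3072/655 D=3319808/836435 E=109056/26855 F=1818112/519415 H=1818112/519415] → run F
t=14: vr[C=3072/655 D=3319808/836435 E=109056/26855 F=2153472/519415 H=1818112/519415] → run H
t=15: vr[C=3072/655 D=3319808/836435 E=109056/26855 F=2153472/519415 H=2153472/519415] → run D
t=16: vr[C=3072/655 D=3990528/836435 E=109056/26855 F=2153472/519415 H=2153472/519415] → run E
t=17: vr[C=3072/655 D=3990528/836435 E=142592/26855 F=2153472/519415 H=2153472/519415] → run F
t=18: vr[C=3072/655 D=3990528/836435 E=142592/26855 F=2488832/519415 H=2153472/519415] → run H
t=19: vr[C=3072/655 D=3990528/836435 E=142592/26855 F=2488832/519415 H=2488832/519415] → run C
t=20: vr[D=3990528/836435 E=142592/26855 F=2488832/519415 H=2488832/519415] → run D
t=21: vr[D=4661248/836435 E=142592/26855 F=2488832/519415 H=2488832/519415] → run F
t=22: vr[D=4661248/836435 E=142592/26855 F=2824192/519415 H=2488832/519415] → run H
t=23: vr[D=4661248/836435 E=142592/26855 F=2824192/519415] → run E
t=24: vr[D=4661248/836435 E=176128/26855 F=2824192/519415] → run F
t=25: vr[D=4661248/836435 E=176128/26855 F=3159552/519415] → run D
t=26: vr[D=5331968/836435 E=176128/26855 F=3159552/519415] → run F
t=27: vr[D=5331968/836435 E=176128/26855] → run D
t=28: vr[D=6002688/836435 E=176128/26855] → run E
t=29: vr[D=6002688/836435 E=209664/26855] → run D
t=30: vr[E=209664/26855] → run E
t=31: vr[E=48640/5371] → run E
t=32: (idle)
t=33: (idle)
t=34: (idle)
t=35: (idle)
t=36: (idle)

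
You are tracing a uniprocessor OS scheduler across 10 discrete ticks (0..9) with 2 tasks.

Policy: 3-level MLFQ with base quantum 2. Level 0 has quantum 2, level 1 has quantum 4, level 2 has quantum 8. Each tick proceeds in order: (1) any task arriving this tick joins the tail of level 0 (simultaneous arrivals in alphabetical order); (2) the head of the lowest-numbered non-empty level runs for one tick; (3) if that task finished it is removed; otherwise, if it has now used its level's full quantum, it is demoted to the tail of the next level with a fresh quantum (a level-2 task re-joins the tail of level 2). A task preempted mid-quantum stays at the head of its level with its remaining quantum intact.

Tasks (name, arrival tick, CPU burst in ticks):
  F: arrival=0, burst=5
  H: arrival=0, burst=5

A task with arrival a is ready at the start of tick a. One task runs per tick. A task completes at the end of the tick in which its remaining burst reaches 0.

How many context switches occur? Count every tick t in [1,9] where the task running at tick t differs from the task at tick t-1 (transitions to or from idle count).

context switches = 3

t=0: L0/L1/L2 = FH/-/- → run F
t=1: L0/L1/L2 = FH/-/- → run F
t=2: L0/L1/L2 = H/F/- → run H
t=3: L0/L1/L2 = H/F/- → run H
t=4: L0/L1/L2 = -/FH/- → run F
t=5: L0/L1/L2 = -/FH/- → run F
t=6: L0/L1/L2 = -/FH/- → run F
t=7: L0/L1/L2 = -/H/- → run H
t=8: L0/L1/L2 = -/H/- → run H
t=9: L0/L1/L2 = -/H/- → run H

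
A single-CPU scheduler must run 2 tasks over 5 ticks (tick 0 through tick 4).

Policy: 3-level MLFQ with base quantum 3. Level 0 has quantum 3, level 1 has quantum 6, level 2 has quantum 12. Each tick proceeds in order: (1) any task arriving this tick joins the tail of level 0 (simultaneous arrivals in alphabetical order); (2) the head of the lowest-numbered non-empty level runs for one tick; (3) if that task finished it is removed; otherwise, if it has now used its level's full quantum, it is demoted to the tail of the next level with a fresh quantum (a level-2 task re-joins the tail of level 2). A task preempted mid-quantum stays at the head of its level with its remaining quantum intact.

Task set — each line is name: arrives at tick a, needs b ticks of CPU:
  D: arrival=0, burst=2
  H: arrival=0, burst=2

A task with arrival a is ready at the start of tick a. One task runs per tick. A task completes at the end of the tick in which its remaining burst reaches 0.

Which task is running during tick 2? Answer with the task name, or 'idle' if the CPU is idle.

t=0: L0/L1/L2 = DH/-/- → run D
t=1: L0/L1/L2 = DH/-/- → run D
t=2: L0/L1/L2 = H/-/- → run H
t=3: L0/L1/L2 = H/-/- → run H
t=4: (idle)

running at tick 2 = H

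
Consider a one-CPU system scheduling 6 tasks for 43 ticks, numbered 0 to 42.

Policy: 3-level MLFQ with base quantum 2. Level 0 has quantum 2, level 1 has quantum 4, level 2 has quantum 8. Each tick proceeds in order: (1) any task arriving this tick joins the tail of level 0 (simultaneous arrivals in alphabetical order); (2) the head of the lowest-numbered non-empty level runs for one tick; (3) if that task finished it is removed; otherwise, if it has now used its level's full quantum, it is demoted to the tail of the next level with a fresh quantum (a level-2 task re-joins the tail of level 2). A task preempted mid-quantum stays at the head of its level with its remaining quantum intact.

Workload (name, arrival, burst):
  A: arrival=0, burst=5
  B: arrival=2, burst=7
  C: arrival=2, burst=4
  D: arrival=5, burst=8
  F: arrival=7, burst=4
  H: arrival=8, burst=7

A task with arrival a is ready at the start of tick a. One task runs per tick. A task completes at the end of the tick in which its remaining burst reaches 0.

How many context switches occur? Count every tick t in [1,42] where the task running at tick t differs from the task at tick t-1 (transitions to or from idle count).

context switches = 15

t=0: L0/L1/L2 = A/-/- → run A
t=1: L0/L1/L2 = A/-/- → run A
t=2: L0/L1/L2 = BC/A/- → run B
t=3: L0/L1/L2 = BC/A/- → run B
t=4: L0/L1/L2 = C/AB/- → run C
t=5: L0/L1/L2 = CD/AB/- → run C
t=6: L0/L1/L2 = D/ABC/- → run D
t=7: L0/L1/L2 = DF/ABC/- → run D
t=8: L0/L1/L2 = FH/ABCD/- → run F
t=9: L0/L1/L2 = FH/ABCD/- → run F
t=10: L0/L1/L2 = H/ABCDF/- → run H
t=11: L0/L1/L2 = H/ABCDF/- → run H
t=12: L0/L1/L2 = -/ABCDFH/- → run A
t=13: L0/L1/L2 = -/ABCDFH/- → run A
t=14: L0/L1/L2 = -/ABCDFH/- → run A
t=15: L0/L1/L2 = -/BCDFH/- → run B
t=16: L0/L1/L2 = -/BCDFH/- → run B
t=17: L0/L1/L2 = -/BCDFH/- → run B
t=18: L0/L1/L2 = -/BCDFH/- → run B
t=19: L0/L1/L2 = -/CDFH/B → run C
t=20: L0/L1/L2 = -/CDFH/B → run C
t=21: L0/L1/L2 = -/DFH/B → run D
t=22: L0/L1/L2 = -/DFH/B → run D
t=23: L0/L1/L2 = -/DFH/B → run D
t=24: L0/L1/L2 = -/DFH/B → run D
t=25: L0/L1/L2 = -/FH/BD → run F
t=26: L0/L1/L2 = -/FH/BD → run F
t=27: L0/L1/L2 = -/H/BD → run H
t=28: L0/L1/L2 = -/H/BD → run H
t=29: L0/L1/L2 = -/H/BD → run H
t=30: L0/L1/L2 = -/H/BD → run H
t=31: L0/L1/L2 = -/-/BDH → run B
t=32: L0/L1/L2 = -/-/DH → run D
t=33: L0/L1/L2 = -/-/DH → run D
t=34: L0/L1/L2 = -/-/H → run H
t=35: (idle)
t=36: (idle)
t=37: (idle)
t=38: (idle)
t=39: (idle)
t=40: (idle)
t=41: (idle)
t=42: (idle)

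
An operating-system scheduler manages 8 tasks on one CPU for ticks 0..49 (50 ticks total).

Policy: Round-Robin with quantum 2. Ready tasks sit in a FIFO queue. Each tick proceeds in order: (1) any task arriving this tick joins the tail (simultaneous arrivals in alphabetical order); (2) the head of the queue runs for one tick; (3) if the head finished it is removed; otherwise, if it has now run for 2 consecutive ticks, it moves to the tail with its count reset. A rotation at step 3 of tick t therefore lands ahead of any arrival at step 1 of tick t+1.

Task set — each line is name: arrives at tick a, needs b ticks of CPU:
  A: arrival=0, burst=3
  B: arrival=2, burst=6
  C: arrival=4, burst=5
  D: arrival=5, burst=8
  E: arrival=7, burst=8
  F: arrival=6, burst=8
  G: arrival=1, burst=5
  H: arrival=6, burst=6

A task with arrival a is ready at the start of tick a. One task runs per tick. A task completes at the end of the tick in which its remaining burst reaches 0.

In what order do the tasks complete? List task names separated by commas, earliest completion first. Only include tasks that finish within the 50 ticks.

completion order = A, G, B, C, H, D, F, E

t=0: queue=[A] q_used=0 → run A
t=1: queue=[A,G] q_used=1 → run A
t=2: queue=[G,A,B] q_used=0 → run G
t=3: queue=[G,A,B] q_used=1 → run G
t=4: queue=[A,B,G,C] q_used=0 → run A
t=5: queue=[B,G,C,D] q_used=0 → run B
t=6: queue=[B,G,C,D,F,H] q_used=1 → run B
t=7: queue=[G,C,D,F,H,B,E] q_used=0 → run G
t=8: queue=[G,C,D,F,H,B,E] q_used=1 → run G
t=9: queue=[C,D,F,H,B,E,G] q_used=0 → run C
t=10: queue=[C,D,F,H,B,E,G] q_used=1 → run C
t=11: queue=[D,F,H,B,E,G,C] q_used=0 → run D
t=12: queue=[D,F,H,B,E,G,C] q_used=1 → run D
t=13: queue=[F,H,B,E,G,C,D] q_used=0 → run F
t=14: queue=[F,H,B,E,G,C,D] q_used=1 → run F
t=15: queue=[H,B,E,G,C,D,F] q_used=0 → run H
t=16: queue=[H,B,E,G,C,D,F] q_used=1 → run H
t=17: queue=[B,E,G,C,D,F,H] q_used=0 → run B
t=18: queue=[B,E,G,C,D,F,H] q_used=1 → run B
t=19: queue=[E,G,C,D,F,H,B] q_used=0 → run E
t=20: queue=[E,G,C,D,F,H,B] q_used=1 → run E
t=21: queue=[G,C,D,F,H,B,E] q_used=0 → run G
t=22: queue=[C,D,F,H,B,E] q_used=0 → run C
t=23: queue=[C,D,F,H,B,E] q_used=1 → run C
t=24: queue=[D,F,H,B,E,C] q_used=0 → run D
t=25: queue=[D,F,H,B,E,C] q_used=1 → run D
t=26: queue=[F,H,B,E,C,D] q_used=0 → run F
t=27: queue=[F,H,B,E,C,D] q_used=1 → run F
t=28: queue=[H,B,E,C,D,F] q_used=0 → run H
t=29: queue=[H,B,E,C,D,F] q_used=1 → run H
t=30: queue=[B,E,C,D,F,H] q_used=0 → run B
t=31: queue=[B,E,C,D,F,H] q_used=1 → run B
t=32: queue=[E,C,D,F,H] q_used=0 → run E
t=33: queue=[E,C,D,F,H] q_used=1 → run E
t=34: queue=[C,D,F,H,E] q_used=0 → run C
t=35: queue=[D,F,H,E] q_used=0 → run D
t=36: queue=[D,F,H,E] q_used=1 → run D
t=37: queue=[F,H,E,D] q_used=0 → run F
t=38: queue=[F,H,E,D] q_used=1 → run F
t=39: queue=[H,E,D,F] q_used=0 → run H
t=40: queue=[H,E,D,F] q_used=1 → run H
t=41: queue=[E,D,F] q_used=0 → run E
t=42: queue=[E,D,F] q_used=1 → run E
t=43: queue=[D,F,E] q_used=0 → run D
t=44: queue=[D,F,E] q_used=1 → run D
t=45: queue=[F,E] q_used=0 → run F
t=46: queue=[F,E] q_used=1 → run F
t=47: queue=[E] q_used=0 → run E
t=48: queue=[E] q_used=1 → run E
t=49: (idle)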